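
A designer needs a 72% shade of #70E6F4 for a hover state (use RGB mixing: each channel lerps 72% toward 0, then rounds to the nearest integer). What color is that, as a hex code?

#1F4044

#70E6F4 is rgb(112, 230, 244).
Lerp each channel 72% toward 0:
  R: 112 + 0.72×(0−112) = 112 − 80.64 = 31.36 → 31
  G: 230 + 0.72×(0−230) = 230 − 165.6 = 64.4 → 64
  B: 244 + 0.72×(0−244) = 244 − 175.68 = 68.32 → 68
rgb(31, 64, 68) = #1F4044.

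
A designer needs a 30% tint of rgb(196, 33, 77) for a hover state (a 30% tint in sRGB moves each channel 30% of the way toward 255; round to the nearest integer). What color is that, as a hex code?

A 30% tint moves each channel 30% toward 255:
  R: 196 + 17.7 = 213.7 → 214
  G: 33 + 0.3×(255−33) = 33 + 66.6 = 99.6 → 100
  B: 77 + 0.3×(255−77) = 77 + 53.4 = 130.4 → 130
rgb(214, 100, 130) = #d66482.

#d66482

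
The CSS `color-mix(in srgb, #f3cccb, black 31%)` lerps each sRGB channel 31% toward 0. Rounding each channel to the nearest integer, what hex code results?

#f3cccb is rgb(243, 204, 203).
A 31% shade moves each channel 31% toward 0:
  R: 243 − 75.33 = 167.67 → 168
  G: 204 + 0.31×(0−204) = 204 − 63.24 = 140.76 → 141
  B: 203 − 62.93 = 140.07 → 140
rgb(168, 141, 140) = #a88d8c.

#a88d8c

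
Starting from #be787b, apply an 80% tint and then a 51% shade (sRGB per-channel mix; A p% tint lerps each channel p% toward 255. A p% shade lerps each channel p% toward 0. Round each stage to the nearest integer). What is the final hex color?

#777070

#be787b is rgb(190, 120, 123).
Per channel, c → c + 0.8(255 − c):
  R: 190 + 0.8×(255−190) = 190 + 52 = 242 → 242
  G: 120 + 0.8×(255−120) = 120 + 108 = 228 → 228
  B: 123 + 0.8×(255−123) = 123 + 105.6 = 228.6 → 229
After the tint: rgb(242, 228, 229) = #f2e4e5.
Lerp each channel 51% toward 0:
  R: 242 − 123.42 = 118.58 → 119
  G: 228 + 0.51×(0−228) = 228 − 116.28 = 111.72 → 112
  B: 229 + 0.51×(0−229) = 229 − 116.79 = 112.21 → 112
rgb(119, 112, 112) = #777070.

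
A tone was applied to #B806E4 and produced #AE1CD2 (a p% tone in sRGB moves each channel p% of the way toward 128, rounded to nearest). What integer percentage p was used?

18%

#B806E4 is rgb(184, 6, 228); #AE1CD2 is rgb(174, 28, 210).
On the G channel (widest range): 28 ≈ 6 + (p/100)(128 − 6), so p ≈ 100×(28 − 6)/(128 − 6) = 2200/122 = 18.03.
p = 18 reproduces all three channels after rounding.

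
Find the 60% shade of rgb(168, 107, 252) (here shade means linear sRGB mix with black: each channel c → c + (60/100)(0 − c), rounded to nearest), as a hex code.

Per channel, c → c + 0.6(0 − c):
  R: 168 − 100.8 = 67.2 → 67
  G: 107 + 0.6×(0−107) = 107 − 64.2 = 42.8 → 43
  B: 252 − 151.2 = 100.8 → 101
rgb(67, 43, 101) = #432b65.

#432b65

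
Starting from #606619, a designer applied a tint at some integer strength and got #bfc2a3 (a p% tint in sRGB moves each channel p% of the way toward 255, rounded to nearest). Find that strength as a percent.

#606619 is rgb(96, 102, 25); #bfc2a3 is rgb(191, 194, 163).
On the B channel (widest range): 163 ≈ 25 + (p/100)(255 − 25), so p ≈ 100×(163 − 25)/(255 − 25) = 13800/230 = 60.00.
p = 60 reproduces all three channels after rounding.

60%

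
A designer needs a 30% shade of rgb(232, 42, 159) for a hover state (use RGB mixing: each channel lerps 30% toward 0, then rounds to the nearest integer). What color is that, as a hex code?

A 30% shade moves each channel 30% toward 0:
  R: 232 + 0.3×(0−232) = 232 − 69.6 = 162.4 → 162
  G: 42 + 0.3×(0−42) = 42 − 12.6 = 29.4 → 29
  B: 159 − 47.7 = 111.3 → 111
rgb(162, 29, 111) = #a21d6f.

#a21d6f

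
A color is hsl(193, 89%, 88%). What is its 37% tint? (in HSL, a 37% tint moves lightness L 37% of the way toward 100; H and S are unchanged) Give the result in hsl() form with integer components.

hsl(193, 89%, 92%)

L moves 37% from 88 toward 100: 88 + 4.44 = 92.44 → 92.
H and S are unchanged.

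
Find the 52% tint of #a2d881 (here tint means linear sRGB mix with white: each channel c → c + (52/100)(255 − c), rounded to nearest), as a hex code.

#a2d881 is rgb(162, 216, 129).
Per channel, c → c + 0.52(255 − c):
  R: 162 + 48.36 = 210.36 → 210
  G: 216 + 0.52×(255−216) = 216 + 20.28 = 236.28 → 236
  B: 129 + 0.52×(255−129) = 129 + 65.52 = 194.52 → 195
rgb(210, 236, 195) = #d2ecc3.

#d2ecc3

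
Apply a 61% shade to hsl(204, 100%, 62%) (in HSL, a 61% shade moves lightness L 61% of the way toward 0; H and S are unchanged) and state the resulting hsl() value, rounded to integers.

L moves 61% from 62 toward 0: 62 − 37.82 = 24.18 → 24.
H and S are unchanged.

hsl(204, 100%, 24%)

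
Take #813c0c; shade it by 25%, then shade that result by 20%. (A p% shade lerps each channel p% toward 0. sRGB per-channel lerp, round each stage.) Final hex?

#813c0c is rgb(129, 60, 12).
Lerp each channel 25% toward 0:
  R: 129 − 32.25 = 96.75 → 97
  G: 60 − 15 = 45 → 45
  B: 12 − 3 = 9 → 9
After the shade: rgb(97, 45, 9) = #612d09.
A 20% shade moves each channel 20% toward 0:
  R: 97 + 0.2×(0−97) = 97 − 19.4 = 77.6 → 78
  G: 45 − 9 = 36 → 36
  B: 9 + 0.2×(0−9) = 9 − 1.8 = 7.2 → 7
rgb(78, 36, 7) = #4e2407.

#4e2407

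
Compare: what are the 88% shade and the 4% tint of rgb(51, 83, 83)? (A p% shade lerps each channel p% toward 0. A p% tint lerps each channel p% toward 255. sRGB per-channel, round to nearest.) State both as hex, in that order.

88% shade:
  R: 51 + 0.88×(0−51) = 51 − 44.88 = 6.12 → 6
  G: 83 + 0.88×(0−83) = 83 − 73.04 = 9.96 → 10
  B: 83 + 0.88×(0−83) = 83 − 73.04 = 9.96 → 10
  → #060A0A
4% tint:
  R: 51 + 0.04×(255−51) = 51 + 8.16 = 59.16 → 59
  G: 83 + 6.88 = 89.88 → 90
  B: 83 + 0.04×(255−83) = 83 + 6.88 = 89.88 → 90
  → #3B5A5A

#060A0A, #3B5A5A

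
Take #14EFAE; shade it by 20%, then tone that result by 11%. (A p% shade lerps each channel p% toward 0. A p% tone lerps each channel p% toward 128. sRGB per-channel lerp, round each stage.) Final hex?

#14EFAE is rgb(20, 239, 174).
Per channel, c → c + 0.2(0 − c):
  R: 20 + 0.2×(0−20) = 20 − 4 = 16 → 16
  G: 239 + 0.2×(0−239) = 239 − 47.8 = 191.2 → 191
  B: 174 − 34.8 = 139.2 → 139
After the shade: rgb(16, 191, 139) = #10BF8B.
An 11% tone moves each channel 11% toward 128:
  R: 16 + 0.11×(128−16) = 16 + 12.32 = 28.32 → 28
  G: 191 − 6.93 = 184.07 → 184
  B: 139 − 1.21 = 137.79 → 138
rgb(28, 184, 138) = #1CB88A.

#1CB88A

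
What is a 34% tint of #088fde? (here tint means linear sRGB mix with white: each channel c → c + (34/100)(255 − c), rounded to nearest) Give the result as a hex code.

#088fde is rgb(8, 143, 222).
Lerp each channel 34% toward 255:
  R: 8 + 0.34×(255−8) = 8 + 83.98 = 91.98 → 92
  G: 143 + 0.34×(255−143) = 143 + 38.08 = 181.08 → 181
  B: 222 + 0.34×(255−222) = 222 + 11.22 = 233.22 → 233
rgb(92, 181, 233) = #5cb5e9.

#5cb5e9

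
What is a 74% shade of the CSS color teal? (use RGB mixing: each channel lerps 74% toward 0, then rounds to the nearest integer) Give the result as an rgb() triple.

CSS teal is rgb(0, 128, 128).
Lerp each channel 74% toward 0:
  R: 0 + 0.74×(0−0) = 0 + 0 = 0 → 0
  G: 128 − 94.72 = 33.28 → 33
  B: 128 + 0.74×(0−128) = 128 − 94.72 = 33.28 → 33

rgb(0, 33, 33)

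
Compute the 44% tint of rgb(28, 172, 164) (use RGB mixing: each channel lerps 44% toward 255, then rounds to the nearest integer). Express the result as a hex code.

#80d1cc

Lerp each channel 44% toward 255:
  R: 28 + 99.88 = 127.88 → 128
  G: 172 + 36.52 = 208.52 → 209
  B: 164 + 0.44×(255−164) = 164 + 40.04 = 204.04 → 204
rgb(128, 209, 204) = #80d1cc.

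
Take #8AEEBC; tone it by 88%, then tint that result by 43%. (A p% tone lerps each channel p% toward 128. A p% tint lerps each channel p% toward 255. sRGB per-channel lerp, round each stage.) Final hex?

#8AEEBC is rgb(138, 238, 188).
Per channel, c → c + 0.88(128 − c):
  R: 138 + 0.88×(128−138) = 138 − 8.8 = 129.2 → 129
  G: 238 + 0.88×(128−238) = 238 − 96.8 = 141.2 → 141
  B: 188 − 52.8 = 135.2 → 135
After the tone: rgb(129, 141, 135) = #818D87.
Per channel, c → c + 0.43(255 − c):
  R: 129 + 0.43×(255−129) = 129 + 54.18 = 183.18 → 183
  G: 141 + 0.43×(255−141) = 141 + 49.02 = 190.02 → 190
  B: 135 + 51.6 = 186.6 → 187
rgb(183, 190, 187) = #B7BEBB.

#B7BEBB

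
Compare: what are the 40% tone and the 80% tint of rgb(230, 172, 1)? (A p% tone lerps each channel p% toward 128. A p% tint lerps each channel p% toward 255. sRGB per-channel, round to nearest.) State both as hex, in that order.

#BD9A34, #FAEECC

40% tone:
  R: 230 + 0.4×(128−230) = 230 − 40.8 = 189.2 → 189
  G: 172 + 0.4×(128−172) = 172 − 17.6 = 154.4 → 154
  B: 1 + 0.4×(128−1) = 1 + 50.8 = 51.8 → 52
  → #BD9A34
80% tint:
  R: 230 + 0.8×(255−230) = 230 + 20 = 250 → 250
  G: 172 + 0.8×(255−172) = 172 + 66.4 = 238.4 → 238
  B: 1 + 0.8×(255−1) = 1 + 203.2 = 204.2 → 204
  → #FAEECC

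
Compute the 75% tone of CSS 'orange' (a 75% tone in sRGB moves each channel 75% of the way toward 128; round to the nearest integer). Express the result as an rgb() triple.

rgb(160, 137, 96)

CSS orange is rgb(255, 165, 0).
Lerp each channel 75% toward 128:
  R: 255 − 95.25 = 159.75 → 160
  G: 165 + 0.75×(128−165) = 165 − 27.75 = 137.25 → 137
  B: 0 + 0.75×(128−0) = 0 + 96 = 96 → 96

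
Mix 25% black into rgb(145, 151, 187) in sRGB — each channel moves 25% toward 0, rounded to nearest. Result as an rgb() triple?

rgb(109, 113, 140)

Lerp each channel 25% toward 0:
  R: 145 − 36.25 = 108.75 → 109
  G: 151 + 0.25×(0−151) = 151 − 37.75 = 113.25 → 113
  B: 187 − 46.75 = 140.25 → 140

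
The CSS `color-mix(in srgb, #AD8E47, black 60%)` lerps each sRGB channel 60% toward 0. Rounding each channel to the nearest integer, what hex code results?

#AD8E47 is rgb(173, 142, 71).
Lerp each channel 60% toward 0:
  R: 173 − 103.8 = 69.2 → 69
  G: 142 + 0.6×(0−142) = 142 − 85.2 = 56.8 → 57
  B: 71 − 42.6 = 28.4 → 28
rgb(69, 57, 28) = #45391C.

#45391C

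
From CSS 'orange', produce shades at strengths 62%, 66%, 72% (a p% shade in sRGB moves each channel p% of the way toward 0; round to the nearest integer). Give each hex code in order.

#613f00, #573800, #472e00

CSS orange is rgb(255, 165, 0).
62%: (255 − 158.1 = 96.9→97, 165 − 102.3 = 62.7→63, 0→0) → #613f00
66%: (255 − 168.3 = 86.7→87, 165 − 108.9 = 56.1→56, 0→0) → #573800
72%: (255 − 183.6 = 71.4→71, 165 − 118.8 = 46.2→46, 0→0) → #472e00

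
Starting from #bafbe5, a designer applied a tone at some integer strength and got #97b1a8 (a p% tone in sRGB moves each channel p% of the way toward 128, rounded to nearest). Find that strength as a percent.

60%

#bafbe5 is rgb(186, 251, 229); #97b1a8 is rgb(151, 177, 168).
On the G channel (widest range): 177 ≈ 251 + (p/100)(128 − 251), so p ≈ 100×(177 − 251)/(128 − 251) = -7400/-123 = 60.16.
p = 60 reproduces all three channels after rounding.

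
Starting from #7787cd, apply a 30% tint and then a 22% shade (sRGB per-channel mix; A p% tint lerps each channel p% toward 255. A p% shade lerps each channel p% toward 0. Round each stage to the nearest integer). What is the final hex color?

#7787cd is rgb(119, 135, 205).
Lerp each channel 30% toward 255:
  R: 119 + 40.8 = 159.8 → 160
  G: 135 + 0.3×(255−135) = 135 + 36 = 171 → 171
  B: 205 + 15 = 220 → 220
After the tint: rgb(160, 171, 220) = #a0abdc.
A 22% shade moves each channel 22% toward 0:
  R: 160 − 35.2 = 124.8 → 125
  G: 171 + 0.22×(0−171) = 171 − 37.62 = 133.38 → 133
  B: 220 + 0.22×(0−220) = 220 − 48.4 = 171.6 → 172
rgb(125, 133, 172) = #7d85ac.

#7d85ac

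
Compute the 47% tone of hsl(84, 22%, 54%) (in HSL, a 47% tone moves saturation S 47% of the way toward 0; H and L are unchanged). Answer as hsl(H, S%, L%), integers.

hsl(84, 12%, 54%)

S moves 47% from 22 toward 0: 22 − 10.34 = 11.66 → 12.
H and L are unchanged.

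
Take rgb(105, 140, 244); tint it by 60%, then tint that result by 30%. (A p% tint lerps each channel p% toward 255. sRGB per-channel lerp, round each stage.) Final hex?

#D5DFFC

Lerp each channel 60% toward 255:
  R: 105 + 0.6×(255−105) = 105 + 90 = 195 → 195
  G: 140 + 0.6×(255−140) = 140 + 69 = 209 → 209
  B: 244 + 6.6 = 250.6 → 251
After the tint: rgb(195, 209, 251) = #C3D1FB.
Lerp each channel 30% toward 255:
  R: 195 + 0.3×(255−195) = 195 + 18 = 213 → 213
  G: 209 + 0.3×(255−209) = 209 + 13.8 = 222.8 → 223
  B: 251 + 0.3×(255−251) = 251 + 1.2 = 252.2 → 252
rgb(213, 223, 252) = #D5DFFC.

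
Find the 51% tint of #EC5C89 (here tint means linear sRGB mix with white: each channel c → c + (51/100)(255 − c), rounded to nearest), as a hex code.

#EC5C89 is rgb(236, 92, 137).
Lerp each channel 51% toward 255:
  R: 236 + 0.51×(255−236) = 236 + 9.69 = 245.69 → 246
  G: 92 + 83.13 = 175.13 → 175
  B: 137 + 0.51×(255−137) = 137 + 60.18 = 197.18 → 197
rgb(246, 175, 197) = #F6AFC5.

#F6AFC5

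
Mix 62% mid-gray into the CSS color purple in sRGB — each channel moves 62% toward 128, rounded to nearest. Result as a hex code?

CSS purple is rgb(128, 0, 128).
Lerp each channel 62% toward 128:
  R: 128 + 0.62×(128−128) = 128 + 0 = 128 → 128
  G: 0 + 0.62×(128−0) = 0 + 79.36 = 79.36 → 79
  B: 128 + 0 = 128 → 128
rgb(128, 79, 128) = #804f80.

#804f80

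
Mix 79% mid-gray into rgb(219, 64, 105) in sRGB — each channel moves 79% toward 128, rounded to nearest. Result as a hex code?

A 79% tone moves each channel 79% toward 128:
  R: 219 + 0.79×(128−219) = 219 − 71.89 = 147.11 → 147
  G: 64 + 50.56 = 114.56 → 115
  B: 105 + 18.17 = 123.17 → 123
rgb(147, 115, 123) = #93737B.

#93737B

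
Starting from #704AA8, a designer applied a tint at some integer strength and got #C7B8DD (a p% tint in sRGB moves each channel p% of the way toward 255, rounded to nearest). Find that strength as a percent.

#704AA8 is rgb(112, 74, 168); #C7B8DD is rgb(199, 184, 221).
On the G channel (widest range): 184 ≈ 74 + (p/100)(255 − 74), so p ≈ 100×(184 − 74)/(255 − 74) = 11000/181 = 60.77.
p = 61 reproduces all three channels after rounding.

61%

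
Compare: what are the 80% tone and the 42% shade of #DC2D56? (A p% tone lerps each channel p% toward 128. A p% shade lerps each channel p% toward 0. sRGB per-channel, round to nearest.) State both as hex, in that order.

#DC2D56 is rgb(220, 45, 86).
80% tone:
  R: 220 − 73.6 = 146.4 → 146
  G: 45 + 0.8×(128−45) = 45 + 66.4 = 111.4 → 111
  B: 86 + 0.8×(128−86) = 86 + 33.6 = 119.6 → 120
  → #926F78
42% shade:
  R: 220 + 0.42×(0−220) = 220 − 92.4 = 127.6 → 128
  G: 45 − 18.9 = 26.1 → 26
  B: 86 + 0.42×(0−86) = 86 − 36.12 = 49.88 → 50
  → #801A32

#926F78, #801A32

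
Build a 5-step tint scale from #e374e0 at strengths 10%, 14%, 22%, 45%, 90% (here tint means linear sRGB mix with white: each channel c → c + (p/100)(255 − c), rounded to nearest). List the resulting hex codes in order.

#e374e0 is rgb(227, 116, 224).
10%: (227 + 2.8 = 229.8→230, 116 + 13.9 = 129.9→130, 224 + 3.1 = 227.1→227) → #e682e3
14%: (227 + 3.92 = 230.92→231, 116 + 19.46 = 135.46→135, 224 + 4.34 = 228.34→228) → #e787e4
22%: (227 + 6.16 = 233.16→233, 116 + 30.58 = 146.58→147, 224 + 6.82 = 230.82→231) → #e993e7
45%: (227 + 12.6 = 239.6→240, 116 + 62.55 = 178.55→179, 224 + 13.95 = 237.95→238) → #f0b3ee
90%: (227 + 25.2 = 252.2→252, 116 + 125.1 = 241.1→241, 224 + 27.9 = 251.9→252) → #fcf1fc

#e682e3, #e787e4, #e993e7, #f0b3ee, #fcf1fc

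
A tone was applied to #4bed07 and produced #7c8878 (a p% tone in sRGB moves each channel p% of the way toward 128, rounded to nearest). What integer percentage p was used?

#4bed07 is rgb(75, 237, 7); #7c8878 is rgb(124, 136, 120).
On the B channel (widest range): 120 ≈ 7 + (p/100)(128 − 7), so p ≈ 100×(120 − 7)/(128 − 7) = 11300/121 = 93.39.
p = 93 reproduces all three channels after rounding.

93%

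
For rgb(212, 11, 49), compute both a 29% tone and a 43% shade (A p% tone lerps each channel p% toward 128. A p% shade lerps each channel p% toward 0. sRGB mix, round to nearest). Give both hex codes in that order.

29% tone:
  R: 212 + 0.29×(128−212) = 212 − 24.36 = 187.64 → 188
  G: 11 + 0.29×(128−11) = 11 + 33.93 = 44.93 → 45
  B: 49 + 22.91 = 71.91 → 72
  → #bc2d48
43% shade:
  R: 212 − 91.16 = 120.84 → 121
  G: 11 + 0.43×(0−11) = 11 − 4.73 = 6.27 → 6
  B: 49 + 0.43×(0−49) = 49 − 21.07 = 27.93 → 28
  → #79061c

#bc2d48, #79061c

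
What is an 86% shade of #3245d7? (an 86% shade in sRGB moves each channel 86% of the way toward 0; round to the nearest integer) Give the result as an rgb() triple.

rgb(7, 10, 30)

#3245d7 is rgb(50, 69, 215).
An 86% shade moves each channel 86% toward 0:
  R: 50 + 0.86×(0−50) = 50 − 43 = 7 → 7
  G: 69 + 0.86×(0−69) = 69 − 59.34 = 9.66 → 10
  B: 215 − 184.9 = 30.1 → 30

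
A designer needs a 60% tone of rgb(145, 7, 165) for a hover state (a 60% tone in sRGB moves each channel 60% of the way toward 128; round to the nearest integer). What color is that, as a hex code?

#87508f

Lerp each channel 60% toward 128:
  R: 145 − 10.2 = 134.8 → 135
  G: 7 + 72.6 = 79.6 → 80
  B: 165 + 0.6×(128−165) = 165 − 22.2 = 142.8 → 143
rgb(135, 80, 143) = #87508f.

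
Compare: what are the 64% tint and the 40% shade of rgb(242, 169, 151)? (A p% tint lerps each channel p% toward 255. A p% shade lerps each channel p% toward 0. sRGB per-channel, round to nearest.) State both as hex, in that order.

64% tint:
  R: 242 + 0.64×(255−242) = 242 + 8.32 = 250.32 → 250
  G: 169 + 55.04 = 224.04 → 224
  B: 151 + 0.64×(255−151) = 151 + 66.56 = 217.56 → 218
  → #FAE0DA
40% shade:
  R: 242 + 0.4×(0−242) = 242 − 96.8 = 145.2 → 145
  G: 169 − 67.6 = 101.4 → 101
  B: 151 + 0.4×(0−151) = 151 − 60.4 = 90.6 → 91
  → #91655B

#FAE0DA, #91655B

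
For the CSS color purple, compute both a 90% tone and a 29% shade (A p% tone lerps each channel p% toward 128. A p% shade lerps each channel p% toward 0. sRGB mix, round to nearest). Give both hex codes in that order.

#807380, #5B005B

CSS purple is rgb(128, 0, 128).
90% tone:
  R: 128 + 0 = 128 → 128
  G: 0 + 0.9×(128−0) = 0 + 115.2 = 115.2 → 115
  B: 128 + 0.9×(128−128) = 128 + 0 = 128 → 128
  → #807380
29% shade:
  R: 128 + 0.29×(0−128) = 128 − 37.12 = 90.88 → 91
  G: 0 + 0 = 0 → 0
  B: 128 + 0.29×(0−128) = 128 − 37.12 = 90.88 → 91
  → #5B005B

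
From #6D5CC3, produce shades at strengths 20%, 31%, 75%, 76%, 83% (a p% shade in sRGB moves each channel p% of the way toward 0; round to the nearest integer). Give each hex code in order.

#6D5CC3 is rgb(109, 92, 195).
20%: (109 − 21.8 = 87.2→87, 92 − 18.4 = 73.6→74, 195 − 39 = 156→156) → #574A9C
31%: (109 − 33.79 = 75.21→75, 92 − 28.52 = 63.48→63, 195 − 60.45 = 134.55→135) → #4B3F87
75%: (109 − 81.75 = 27.25→27, 92 − 69 = 23→23, 195 − 146.25 = 48.75→49) → #1B1731
76%: (109 − 82.84 = 26.16→26, 92 − 69.92 = 22.08→22, 195 − 148.2 = 46.8→47) → #1A162F
83%: (109 − 90.47 = 18.53→19, 92 − 76.36 = 15.64→16, 195 − 161.85 = 33.15→33) → #131021

#574A9C, #4B3F87, #1B1731, #1A162F, #131021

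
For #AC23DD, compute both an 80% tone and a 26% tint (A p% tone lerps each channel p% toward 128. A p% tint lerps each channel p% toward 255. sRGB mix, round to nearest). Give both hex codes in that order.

#AC23DD is rgb(172, 35, 221).
80% tone:
  R: 172 − 35.2 = 136.8 → 137
  G: 35 + 0.8×(128−35) = 35 + 74.4 = 109.4 → 109
  B: 221 + 0.8×(128−221) = 221 − 74.4 = 146.6 → 147
  → #896D93
26% tint:
  R: 172 + 0.26×(255−172) = 172 + 21.58 = 193.58 → 194
  G: 35 + 0.26×(255−35) = 35 + 57.2 = 92.2 → 92
  B: 221 + 0.26×(255−221) = 221 + 8.84 = 229.84 → 230
  → #C25CE6

#896D93, #C25CE6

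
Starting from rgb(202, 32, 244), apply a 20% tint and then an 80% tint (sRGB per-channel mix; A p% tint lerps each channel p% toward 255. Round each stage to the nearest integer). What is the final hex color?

#f7dbfd

Lerp each channel 20% toward 255:
  R: 202 + 0.2×(255−202) = 202 + 10.6 = 212.6 → 213
  G: 32 + 0.2×(255−32) = 32 + 44.6 = 76.6 → 77
  B: 244 + 0.2×(255−244) = 244 + 2.2 = 246.2 → 246
After the tint: rgb(213, 77, 246) = #d54df6.
Lerp each channel 80% toward 255:
  R: 213 + 33.6 = 246.6 → 247
  G: 77 + 142.4 = 219.4 → 219
  B: 246 + 7.2 = 253.2 → 253
rgb(247, 219, 253) = #f7dbfd.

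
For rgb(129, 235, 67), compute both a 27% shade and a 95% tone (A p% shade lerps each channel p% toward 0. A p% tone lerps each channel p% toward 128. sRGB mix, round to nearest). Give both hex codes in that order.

#5EAC31, #80857D

27% shade:
  R: 129 + 0.27×(0−129) = 129 − 34.83 = 94.17 → 94
  G: 235 + 0.27×(0−235) = 235 − 63.45 = 171.55 → 172
  B: 67 + 0.27×(0−67) = 67 − 18.09 = 48.91 → 49
  → #5EAC31
95% tone:
  R: 129 + 0.95×(128−129) = 129 − 0.95 = 128.05 → 128
  G: 235 − 101.65 = 133.35 → 133
  B: 67 + 0.95×(128−67) = 67 + 57.95 = 124.95 → 125
  → #80857D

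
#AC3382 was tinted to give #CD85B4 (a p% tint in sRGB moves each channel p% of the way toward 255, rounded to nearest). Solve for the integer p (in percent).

#AC3382 is rgb(172, 51, 130); #CD85B4 is rgb(205, 133, 180).
On the G channel (widest range): 133 ≈ 51 + (p/100)(255 − 51), so p ≈ 100×(133 − 51)/(255 − 51) = 8200/204 = 40.20.
p = 40 reproduces all three channels after rounding.

40%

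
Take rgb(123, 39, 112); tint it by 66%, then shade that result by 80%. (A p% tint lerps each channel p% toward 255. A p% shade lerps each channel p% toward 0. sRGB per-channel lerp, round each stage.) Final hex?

#2A2429

Per channel, c → c + 0.66(255 − c):
  R: 123 + 87.12 = 210.12 → 210
  G: 39 + 0.66×(255−39) = 39 + 142.56 = 181.56 → 182
  B: 112 + 0.66×(255−112) = 112 + 94.38 = 206.38 → 206
After the tint: rgb(210, 182, 206) = #D2B6CE.
Lerp each channel 80% toward 0:
  R: 210 − 168 = 42 → 42
  G: 182 + 0.8×(0−182) = 182 − 145.6 = 36.4 → 36
  B: 206 − 164.8 = 41.2 → 41
rgb(42, 36, 41) = #2A2429.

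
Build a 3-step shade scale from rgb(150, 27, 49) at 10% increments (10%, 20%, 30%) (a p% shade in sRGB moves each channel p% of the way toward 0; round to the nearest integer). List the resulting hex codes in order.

#87182C, #781627, #691322

10%: (150 − 15 = 135→135, 27 − 2.7 = 24.3→24, 49 − 4.9 = 44.1→44) → #87182C
20%: (150 − 30 = 120→120, 27 − 5.4 = 21.6→22, 49 − 9.8 = 39.2→39) → #781627
30%: (150 − 45 = 105→105, 27 − 8.1 = 18.9→19, 49 − 14.7 = 34.3→34) → #691322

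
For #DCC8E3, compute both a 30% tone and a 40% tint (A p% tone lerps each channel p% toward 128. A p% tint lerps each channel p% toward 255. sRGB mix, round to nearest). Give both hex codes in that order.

#C0B2C5, #EADEEE

#DCC8E3 is rgb(220, 200, 227).
30% tone:
  R: 220 − 27.6 = 192.4 → 192
  G: 200 − 21.6 = 178.4 → 178
  B: 227 + 0.3×(128−227) = 227 − 29.7 = 197.3 → 197
  → #C0B2C5
40% tint:
  R: 220 + 14 = 234 → 234
  G: 200 + 22 = 222 → 222
  B: 227 + 0.4×(255−227) = 227 + 11.2 = 238.2 → 238
  → #EADEEE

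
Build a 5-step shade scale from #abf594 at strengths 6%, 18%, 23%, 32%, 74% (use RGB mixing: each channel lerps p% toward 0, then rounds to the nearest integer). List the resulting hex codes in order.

#a1e68b, #8cc979, #84bd72, #74a765, #2c4026

#abf594 is rgb(171, 245, 148).
6%: (171 − 10.26 = 160.74→161, 245 − 14.7 = 230.3→230, 148 − 8.88 = 139.12→139) → #a1e68b
18%: (171 − 30.78 = 140.22→140, 245 − 44.1 = 200.9→201, 148 − 26.64 = 121.36→121) → #8cc979
23%: (171 − 39.33 = 131.67→132, 245 − 56.35 = 188.65→189, 148 − 34.04 = 113.96→114) → #84bd72
32%: (171 − 54.72 = 116.28→116, 245 − 78.4 = 166.6→167, 148 − 47.36 = 100.64→101) → #74a765
74%: (171 − 126.54 = 44.46→44, 245 − 181.3 = 63.7→64, 148 − 109.52 = 38.48→38) → #2c4026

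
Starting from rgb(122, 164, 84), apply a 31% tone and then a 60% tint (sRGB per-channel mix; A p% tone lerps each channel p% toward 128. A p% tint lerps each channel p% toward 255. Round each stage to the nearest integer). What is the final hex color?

Lerp each channel 31% toward 128:
  R: 122 + 0.31×(128−122) = 122 + 1.86 = 123.86 → 124
  G: 164 + 0.31×(128−164) = 164 − 11.16 = 152.84 → 153
  B: 84 + 0.31×(128−84) = 84 + 13.64 = 97.64 → 98
After the tone: rgb(124, 153, 98) = #7C9962.
Per channel, c → c + 0.6(255 − c):
  R: 124 + 0.6×(255−124) = 124 + 78.6 = 202.6 → 203
  G: 153 + 0.6×(255−153) = 153 + 61.2 = 214.2 → 214
  B: 98 + 0.6×(255−98) = 98 + 94.2 = 192.2 → 192
rgb(203, 214, 192) = #CBD6C0.

#CBD6C0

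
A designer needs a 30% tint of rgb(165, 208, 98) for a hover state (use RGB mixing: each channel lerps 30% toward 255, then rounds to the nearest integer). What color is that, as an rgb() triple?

rgb(192, 222, 145)

Lerp each channel 30% toward 255:
  R: 165 + 27 = 192 → 192
  G: 208 + 14.1 = 222.1 → 222
  B: 98 + 47.1 = 145.1 → 145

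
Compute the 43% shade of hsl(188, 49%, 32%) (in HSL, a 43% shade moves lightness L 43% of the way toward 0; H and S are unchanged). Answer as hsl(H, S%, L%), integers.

L moves 43% from 32 toward 0: 32 − 13.76 = 18.24 → 18.
H and S are unchanged.

hsl(188, 49%, 18%)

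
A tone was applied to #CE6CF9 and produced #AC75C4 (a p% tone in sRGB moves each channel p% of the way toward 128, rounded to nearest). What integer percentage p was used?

44%

#CE6CF9 is rgb(206, 108, 249); #AC75C4 is rgb(172, 117, 196).
On the B channel (widest range): 196 ≈ 249 + (p/100)(128 − 249), so p ≈ 100×(196 − 249)/(128 − 249) = -5300/-121 = 43.80.
p = 44 reproduces all three channels after rounding.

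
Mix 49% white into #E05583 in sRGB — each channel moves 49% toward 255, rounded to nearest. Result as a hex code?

#EFA8C0

#E05583 is rgb(224, 85, 131).
Lerp each channel 49% toward 255:
  R: 224 + 15.19 = 239.19 → 239
  G: 85 + 83.3 = 168.3 → 168
  B: 131 + 60.76 = 191.76 → 192
rgb(239, 168, 192) = #EFA8C0.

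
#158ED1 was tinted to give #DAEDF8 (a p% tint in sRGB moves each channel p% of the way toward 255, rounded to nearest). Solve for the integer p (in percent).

84%

#158ED1 is rgb(21, 142, 209); #DAEDF8 is rgb(218, 237, 248).
On the R channel (widest range): 218 ≈ 21 + (p/100)(255 − 21), so p ≈ 100×(218 − 21)/(255 − 21) = 19700/234 = 84.19.
p = 84 reproduces all three channels after rounding.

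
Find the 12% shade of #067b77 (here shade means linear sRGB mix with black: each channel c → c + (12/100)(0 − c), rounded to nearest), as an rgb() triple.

rgb(5, 108, 105)

#067b77 is rgb(6, 123, 119).
Lerp each channel 12% toward 0:
  R: 6 + 0.12×(0−6) = 6 − 0.72 = 5.28 → 5
  G: 123 + 0.12×(0−123) = 123 − 14.76 = 108.24 → 108
  B: 119 + 0.12×(0−119) = 119 − 14.28 = 104.72 → 105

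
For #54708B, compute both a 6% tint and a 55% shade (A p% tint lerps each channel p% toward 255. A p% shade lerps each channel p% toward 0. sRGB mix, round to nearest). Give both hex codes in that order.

#54708B is rgb(84, 112, 139).
6% tint:
  R: 84 + 10.26 = 94.26 → 94
  G: 112 + 0.06×(255−112) = 112 + 8.58 = 120.58 → 121
  B: 139 + 6.96 = 145.96 → 146
  → #5E7992
55% shade:
  R: 84 − 46.2 = 37.8 → 38
  G: 112 − 61.6 = 50.4 → 50
  B: 139 + 0.55×(0−139) = 139 − 76.45 = 62.55 → 63
  → #26323F

#5E7992, #26323F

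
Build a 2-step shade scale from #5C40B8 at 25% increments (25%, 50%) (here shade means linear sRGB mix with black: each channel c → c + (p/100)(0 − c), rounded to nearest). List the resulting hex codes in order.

#45308A, #2E205C

#5C40B8 is rgb(92, 64, 184).
25%: (92 − 23 = 69→69, 64 − 16 = 48→48, 184 − 46 = 138→138) → #45308A
50%: (92 − 46 = 46→46, 64 − 32 = 32→32, 184 − 92 = 92→92) → #2E205C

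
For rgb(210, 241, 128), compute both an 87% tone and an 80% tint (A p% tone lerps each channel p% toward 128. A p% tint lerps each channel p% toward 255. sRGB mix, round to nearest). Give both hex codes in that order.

#8B8F80, #F6FCE6

87% tone:
  R: 210 + 0.87×(128−210) = 210 − 71.34 = 138.66 → 139
  G: 241 − 98.31 = 142.69 → 143
  B: 128 + 0 = 128 → 128
  → #8B8F80
80% tint:
  R: 210 + 36 = 246 → 246
  G: 241 + 0.8×(255−241) = 241 + 11.2 = 252.2 → 252
  B: 128 + 0.8×(255−128) = 128 + 101.6 = 229.6 → 230
  → #F6FCE6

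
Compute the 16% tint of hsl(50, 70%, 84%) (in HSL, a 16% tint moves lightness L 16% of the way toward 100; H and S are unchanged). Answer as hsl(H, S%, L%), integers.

L moves 16% from 84 toward 100: 84 + 2.56 = 86.56 → 87.
H and S are unchanged.

hsl(50, 70%, 87%)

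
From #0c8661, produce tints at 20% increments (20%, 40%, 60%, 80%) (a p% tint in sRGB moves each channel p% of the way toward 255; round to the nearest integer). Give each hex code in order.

#3d9e81, #6db6a0, #9ecfc0, #cee7df

#0c8661 is rgb(12, 134, 97).
20%: (12 + 48.6 = 60.6→61, 134 + 24.2 = 158.2→158, 97 + 31.6 = 128.6→129) → #3d9e81
40%: (12 + 97.2 = 109.2→109, 134 + 48.4 = 182.4→182, 97 + 63.2 = 160.2→160) → #6db6a0
60%: (12 + 145.8 = 157.8→158, 134 + 72.6 = 206.6→207, 97 + 94.8 = 191.8→192) → #9ecfc0
80%: (12 + 194.4 = 206.4→206, 134 + 96.8 = 230.8→231, 97 + 126.4 = 223.4→223) → #cee7df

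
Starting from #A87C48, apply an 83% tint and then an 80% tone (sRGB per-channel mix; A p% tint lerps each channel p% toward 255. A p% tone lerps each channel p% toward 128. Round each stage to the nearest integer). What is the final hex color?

#969593

#A87C48 is rgb(168, 124, 72).
Lerp each channel 83% toward 255:
  R: 168 + 72.21 = 240.21 → 240
  G: 124 + 108.73 = 232.73 → 233
  B: 72 + 0.83×(255−72) = 72 + 151.89 = 223.89 → 224
After the tint: rgb(240, 233, 224) = #F0E9E0.
Lerp each channel 80% toward 128:
  R: 240 + 0.8×(128−240) = 240 − 89.6 = 150.4 → 150
  G: 233 + 0.8×(128−233) = 233 − 84 = 149 → 149
  B: 224 − 76.8 = 147.2 → 147
rgb(150, 149, 147) = #969593.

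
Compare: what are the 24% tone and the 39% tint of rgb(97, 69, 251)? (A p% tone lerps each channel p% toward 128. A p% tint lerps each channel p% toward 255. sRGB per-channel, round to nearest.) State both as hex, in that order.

#6853dd, #9f8efd

24% tone:
  R: 97 + 0.24×(128−97) = 97 + 7.44 = 104.44 → 104
  G: 69 + 0.24×(128−69) = 69 + 14.16 = 83.16 → 83
  B: 251 − 29.52 = 221.48 → 221
  → #6853dd
39% tint:
  R: 97 + 61.62 = 158.62 → 159
  G: 69 + 72.54 = 141.54 → 142
  B: 251 + 1.56 = 252.56 → 253
  → #9f8efd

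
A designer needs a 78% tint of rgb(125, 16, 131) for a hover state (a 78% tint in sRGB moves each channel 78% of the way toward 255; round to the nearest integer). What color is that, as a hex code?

#E2CAE4

A 78% tint moves each channel 78% toward 255:
  R: 125 + 101.4 = 226.4 → 226
  G: 16 + 186.42 = 202.42 → 202
  B: 131 + 0.78×(255−131) = 131 + 96.72 = 227.72 → 228
rgb(226, 202, 228) = #E2CAE4.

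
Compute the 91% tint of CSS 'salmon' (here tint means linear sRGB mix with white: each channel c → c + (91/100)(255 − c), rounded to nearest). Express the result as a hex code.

CSS salmon is rgb(250, 128, 114).
A 91% tint moves each channel 91% toward 255:
  R: 250 + 0.91×(255−250) = 250 + 4.55 = 254.55 → 255
  G: 128 + 115.57 = 243.57 → 244
  B: 114 + 128.31 = 242.31 → 242
rgb(255, 244, 242) = #FFF4F2.

#FFF4F2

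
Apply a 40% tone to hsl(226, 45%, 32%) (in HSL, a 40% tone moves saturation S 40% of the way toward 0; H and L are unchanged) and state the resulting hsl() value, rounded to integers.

S moves 40% from 45 toward 0: 45 − 18 = 27 → 27.
H and L are unchanged.

hsl(226, 27%, 32%)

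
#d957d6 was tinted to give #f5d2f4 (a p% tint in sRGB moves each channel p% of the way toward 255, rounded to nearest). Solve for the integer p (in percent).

73%

#d957d6 is rgb(217, 87, 214); #f5d2f4 is rgb(245, 210, 244).
On the G channel (widest range): 210 ≈ 87 + (p/100)(255 − 87), so p ≈ 100×(210 − 87)/(255 − 87) = 12300/168 = 73.21.
p = 73 reproduces all three channels after rounding.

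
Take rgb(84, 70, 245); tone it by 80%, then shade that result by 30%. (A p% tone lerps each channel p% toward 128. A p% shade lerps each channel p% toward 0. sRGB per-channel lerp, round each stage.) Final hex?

#53516a

Per channel, c → c + 0.8(128 − c):
  R: 84 + 0.8×(128−84) = 84 + 35.2 = 119.2 → 119
  G: 70 + 0.8×(128−70) = 70 + 46.4 = 116.4 → 116
  B: 245 − 93.6 = 151.4 → 151
After the tone: rgb(119, 116, 151) = #777497.
A 30% shade moves each channel 30% toward 0:
  R: 119 + 0.3×(0−119) = 119 − 35.7 = 83.3 → 83
  G: 116 + 0.3×(0−116) = 116 − 34.8 = 81.2 → 81
  B: 151 − 45.3 = 105.7 → 106
rgb(83, 81, 106) = #53516a.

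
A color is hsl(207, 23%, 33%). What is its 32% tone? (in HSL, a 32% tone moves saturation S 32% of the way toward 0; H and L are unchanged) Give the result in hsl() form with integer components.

S moves 32% from 23 toward 0: 23 − 7.36 = 15.64 → 16.
H and L are unchanged.

hsl(207, 16%, 33%)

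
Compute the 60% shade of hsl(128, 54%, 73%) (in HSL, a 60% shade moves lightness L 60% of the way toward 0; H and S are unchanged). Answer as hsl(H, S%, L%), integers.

hsl(128, 54%, 29%)

L moves 60% from 73 toward 0: 73 − 43.8 = 29.2 → 29.
H and S are unchanged.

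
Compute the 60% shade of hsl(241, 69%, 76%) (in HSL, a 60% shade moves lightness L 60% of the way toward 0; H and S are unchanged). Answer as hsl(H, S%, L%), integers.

hsl(241, 69%, 30%)

L moves 60% from 76 toward 0: 76 − 45.6 = 30.4 → 30.
H and S are unchanged.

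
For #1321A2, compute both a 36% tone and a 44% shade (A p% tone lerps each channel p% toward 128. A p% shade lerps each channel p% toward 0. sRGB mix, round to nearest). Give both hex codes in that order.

#3A4396, #0B125B

#1321A2 is rgb(19, 33, 162).
36% tone:
  R: 19 + 0.36×(128−19) = 19 + 39.24 = 58.24 → 58
  G: 33 + 0.36×(128−33) = 33 + 34.2 = 67.2 → 67
  B: 162 + 0.36×(128−162) = 162 − 12.24 = 149.76 → 150
  → #3A4396
44% shade:
  R: 19 + 0.44×(0−19) = 19 − 8.36 = 10.64 → 11
  G: 33 + 0.44×(0−33) = 33 − 14.52 = 18.48 → 18
  B: 162 + 0.44×(0−162) = 162 − 71.28 = 90.72 → 91
  → #0B125B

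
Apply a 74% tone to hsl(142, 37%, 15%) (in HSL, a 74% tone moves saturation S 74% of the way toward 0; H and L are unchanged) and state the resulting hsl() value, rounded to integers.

S moves 74% from 37 toward 0: 37 − 27.38 = 9.62 → 10.
H and L are unchanged.

hsl(142, 10%, 15%)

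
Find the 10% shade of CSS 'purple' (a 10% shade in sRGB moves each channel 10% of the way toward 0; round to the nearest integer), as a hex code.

#730073

CSS purple is rgb(128, 0, 128).
Lerp each channel 10% toward 0:
  R: 128 + 0.1×(0−128) = 128 − 12.8 = 115.2 → 115
  G: 0 + 0 = 0 → 0
  B: 128 + 0.1×(0−128) = 128 − 12.8 = 115.2 → 115
rgb(115, 0, 115) = #730073.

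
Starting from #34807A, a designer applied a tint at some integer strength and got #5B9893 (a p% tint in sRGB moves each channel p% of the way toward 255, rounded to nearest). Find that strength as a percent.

19%

#34807A is rgb(52, 128, 122); #5B9893 is rgb(91, 152, 147).
On the R channel (widest range): 91 ≈ 52 + (p/100)(255 − 52), so p ≈ 100×(91 − 52)/(255 − 52) = 3900/203 = 19.21.
p = 19 reproduces all three channels after rounding.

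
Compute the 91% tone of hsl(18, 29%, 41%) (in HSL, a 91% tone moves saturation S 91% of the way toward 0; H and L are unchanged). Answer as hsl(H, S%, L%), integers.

hsl(18, 3%, 41%)

S moves 91% from 29 toward 0: 29 − 26.39 = 2.61 → 3.
H and L are unchanged.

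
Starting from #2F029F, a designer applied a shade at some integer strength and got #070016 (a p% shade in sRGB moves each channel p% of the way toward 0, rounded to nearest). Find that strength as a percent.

#2F029F is rgb(47, 2, 159); #070016 is rgb(7, 0, 22).
On the B channel (widest range): 22 ≈ 159 + (p/100)(0 − 159), so p ≈ 100×(22 − 159)/(0 − 159) = -13700/-159 = 86.16.
p = 86 reproduces all three channels after rounding.

86%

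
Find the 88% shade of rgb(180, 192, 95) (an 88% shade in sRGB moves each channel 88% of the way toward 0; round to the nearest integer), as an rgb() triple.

rgb(22, 23, 11)

Per channel, c → c + 0.88(0 − c):
  R: 180 − 158.4 = 21.6 → 22
  G: 192 + 0.88×(0−192) = 192 − 168.96 = 23.04 → 23
  B: 95 + 0.88×(0−95) = 95 − 83.6 = 11.4 → 11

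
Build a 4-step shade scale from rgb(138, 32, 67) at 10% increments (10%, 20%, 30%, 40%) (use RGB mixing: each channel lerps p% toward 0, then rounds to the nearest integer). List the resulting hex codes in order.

10%: (138 − 13.8 = 124.2→124, 32 − 3.2 = 28.8→29, 67 − 6.7 = 60.3→60) → #7C1D3C
20%: (138 − 27.6 = 110.4→110, 32 − 6.4 = 25.6→26, 67 − 13.4 = 53.6→54) → #6E1A36
30%: (138 − 41.4 = 96.6→97, 32 − 9.6 = 22.4→22, 67 − 20.1 = 46.9→47) → #61162F
40%: (138 − 55.2 = 82.8→83, 32 − 12.8 = 19.2→19, 67 − 26.8 = 40.2→40) → #531328

#7C1D3C, #6E1A36, #61162F, #531328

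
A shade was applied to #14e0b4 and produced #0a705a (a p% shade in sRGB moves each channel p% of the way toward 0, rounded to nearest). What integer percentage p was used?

50%

#14e0b4 is rgb(20, 224, 180); #0a705a is rgb(10, 112, 90).
On the G channel (widest range): 112 ≈ 224 + (p/100)(0 − 224), so p ≈ 100×(112 − 224)/(0 − 224) = -11200/-224 = 50.00.
p = 50 reproduces all three channels after rounding.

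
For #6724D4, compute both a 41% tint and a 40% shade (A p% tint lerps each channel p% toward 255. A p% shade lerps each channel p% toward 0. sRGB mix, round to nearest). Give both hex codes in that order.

#6724D4 is rgb(103, 36, 212).
41% tint:
  R: 103 + 0.41×(255−103) = 103 + 62.32 = 165.32 → 165
  G: 36 + 0.41×(255−36) = 36 + 89.79 = 125.79 → 126
  B: 212 + 0.41×(255−212) = 212 + 17.63 = 229.63 → 230
  → #A57EE6
40% shade:
  R: 103 − 41.2 = 61.8 → 62
  G: 36 + 0.4×(0−36) = 36 − 14.4 = 21.6 → 22
  B: 212 + 0.4×(0−212) = 212 − 84.8 = 127.2 → 127
  → #3E167F

#A57EE6, #3E167F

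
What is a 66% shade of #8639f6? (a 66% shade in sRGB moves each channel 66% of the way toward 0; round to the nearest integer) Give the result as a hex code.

#2e1354

#8639f6 is rgb(134, 57, 246).
Per channel, c → c + 0.66(0 − c):
  R: 134 + 0.66×(0−134) = 134 − 88.44 = 45.56 → 46
  G: 57 + 0.66×(0−57) = 57 − 37.62 = 19.38 → 19
  B: 246 + 0.66×(0−246) = 246 − 162.36 = 83.64 → 84
rgb(46, 19, 84) = #2e1354.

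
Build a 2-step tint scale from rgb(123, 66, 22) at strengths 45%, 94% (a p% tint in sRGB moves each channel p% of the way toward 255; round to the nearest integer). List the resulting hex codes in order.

45%: (123 + 59.4 = 182.4→182, 66 + 85.05 = 151.05→151, 22 + 104.85 = 126.85→127) → #B6977F
94%: (123 + 124.08 = 247.08→247, 66 + 177.66 = 243.66→244, 22 + 219.02 = 241.02→241) → #F7F4F1

#B6977F, #F7F4F1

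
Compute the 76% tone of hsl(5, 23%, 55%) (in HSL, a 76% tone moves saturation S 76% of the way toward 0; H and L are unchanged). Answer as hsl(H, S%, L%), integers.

hsl(5, 6%, 55%)

S moves 76% from 23 toward 0: 23 − 17.48 = 5.52 → 6.
H and L are unchanged.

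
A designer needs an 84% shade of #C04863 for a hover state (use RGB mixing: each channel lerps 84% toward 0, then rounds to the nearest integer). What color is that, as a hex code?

#C04863 is rgb(192, 72, 99).
Lerp each channel 84% toward 0:
  R: 192 + 0.84×(0−192) = 192 − 161.28 = 30.72 → 31
  G: 72 + 0.84×(0−72) = 72 − 60.48 = 11.52 → 12
  B: 99 + 0.84×(0−99) = 99 − 83.16 = 15.84 → 16
rgb(31, 12, 16) = #1F0C10.

#1F0C10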